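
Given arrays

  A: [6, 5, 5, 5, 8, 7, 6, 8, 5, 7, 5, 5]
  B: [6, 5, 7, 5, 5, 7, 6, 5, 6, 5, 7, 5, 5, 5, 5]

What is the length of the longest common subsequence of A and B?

One common subsequence of length 10: 6 (A #1, B #1) → 5 (A #2, B #2) → 5 (A #3, B #4) → 5 (A #4, B #5) → 7 (A #6, B #6) → 6 (A #7, B #9) → 5 (A #9, B #10) → 7 (A #10, B #11) → 5 (A #11, B #14) → 5 (A #12, B #15). Since dp[12][15] = 10, nothing longer is possible.

10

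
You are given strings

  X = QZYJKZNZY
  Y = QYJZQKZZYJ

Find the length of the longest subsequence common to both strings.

7

Let dp[i][j] be the LCS length of the first i characters of X and the first j characters of Y. dp[i][j] = dp[i-1][j-1]+1 when the i-th and j-th characters match, else max(dp[i-1][j], dp[i][j-1]).
    ·  Q  Y  J  Z  Q  K  Z  Z  Y  J
 ·  0  0  0  0  0  0  0  0  0  0  0
 Q  0  1  1  1  1  1  1  1  1  1  1
 Z  0  1  1  1  2  2  2  2  2  2  2
 Y  0  1  2  2  2  2  2  2  2  3  3
 J  0  1  2  3  3  3  3  3  3  3  4
 K  0  1  2  3  3  3  4  4  4  4  4
 Z  0  1  2  3  4  4  4  5  5  5  5
 N  0  1  2  3  4  4  4  5  5  5  5
 Z  0  1  2  3  4  4  4  5  6  6  6
 Y  0  1  2  3  4  4  4  5  6  7  7
dp[9][10] = 7. One LCS (by backtracking along matches): QYJKZZY.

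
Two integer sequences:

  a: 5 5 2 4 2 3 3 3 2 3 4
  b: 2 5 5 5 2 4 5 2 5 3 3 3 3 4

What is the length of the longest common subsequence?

One common subsequence of length 10: 5 [1,3]; then 5 [2,4]; then 2 [3,5]; then 4 [4,6]; then 2 [5,8]; then 3 [6,10]; then 3 [7,11]; then 3 [8,12]; then 3 [10,13]; then 4 [11,14]. The LCS DP gives dp[11][14] = 10, so this is optimal.

10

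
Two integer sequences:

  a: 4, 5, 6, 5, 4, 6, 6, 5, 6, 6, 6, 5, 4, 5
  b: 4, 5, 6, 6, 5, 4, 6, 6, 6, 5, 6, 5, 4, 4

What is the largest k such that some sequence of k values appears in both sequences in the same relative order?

Match 4 [1,1] → 5 [2,2] → 6 [3,4] → 5 [4,5] → 4 [5,6] → 6 [6,8] → 6 [7,9] → 5 [8,10] → 6 [11,11] → 5 [12,12] → 4 [13,14] — 11 values in the same relative order in both. Since dp[14][14] = 11, nothing longer is possible.

11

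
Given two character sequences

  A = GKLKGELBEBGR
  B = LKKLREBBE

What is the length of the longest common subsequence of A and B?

Pick K (A #2, B #3), L (A #3, B #4), E (A #6, B #6), B (A #8, B #8), E (A #9, B #9); all 5 characters appear in both, in order. dp[12][9] = 5 confirms this is the maximum.

5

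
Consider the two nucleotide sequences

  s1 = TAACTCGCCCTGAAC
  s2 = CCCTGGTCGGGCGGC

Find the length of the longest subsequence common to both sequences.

One common subsequence of length 7: T at s1[1]=s2[4] → T at s1[5]=s2[7] → C at s1[6]=s2[8] → G at s1[7]=s2[11] → C at s1[8]=s2[12] → G at s1[12]=s2[14] → C at s1[15]=s2[15]. The LCS DP gives dp[15][15] = 7, so this is optimal.

7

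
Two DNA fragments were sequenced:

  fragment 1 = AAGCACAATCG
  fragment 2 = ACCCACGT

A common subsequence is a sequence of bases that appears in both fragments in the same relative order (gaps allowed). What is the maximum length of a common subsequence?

Pick A at fragment 1[1]=fragment 2[1], then C at fragment 1[4]=fragment 2[3], then C at fragment 1[6]=fragment 2[4], then A at fragment 1[8]=fragment 2[5], then C at fragment 1[10]=fragment 2[6], then G at fragment 1[11]=fragment 2[7]; all 6 bases appear in both, in order. The LCS DP gives dp[11][8] = 6, so this is optimal.

6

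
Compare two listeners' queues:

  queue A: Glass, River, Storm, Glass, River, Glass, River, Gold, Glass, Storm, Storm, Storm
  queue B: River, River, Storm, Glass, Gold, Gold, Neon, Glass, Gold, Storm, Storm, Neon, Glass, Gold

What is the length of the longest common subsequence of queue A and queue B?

7

Pick River [2,2] → Storm [3,3] → Glass [4,4] → Glass [6,8] → Gold [8,9] → Storm [10,10] → Storm [11,11]; all 7 songs appear in both, in order. The LCS DP gives dp[12][14] = 7, so this is optimal.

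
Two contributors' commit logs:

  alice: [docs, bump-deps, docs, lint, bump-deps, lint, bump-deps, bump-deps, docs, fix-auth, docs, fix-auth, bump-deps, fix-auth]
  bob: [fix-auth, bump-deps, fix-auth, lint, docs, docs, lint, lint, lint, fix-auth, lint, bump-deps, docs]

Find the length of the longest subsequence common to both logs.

One common subsequence of length 6: docs (alice #1, bob #5) → docs (alice #3, bob #6) → lint (alice #4, bob #9) → lint (alice #6, bob #11) → bump-deps (alice #8, bob #12) → docs (alice #11, bob #13). Since dp[14][13] = 6, nothing longer is possible.

6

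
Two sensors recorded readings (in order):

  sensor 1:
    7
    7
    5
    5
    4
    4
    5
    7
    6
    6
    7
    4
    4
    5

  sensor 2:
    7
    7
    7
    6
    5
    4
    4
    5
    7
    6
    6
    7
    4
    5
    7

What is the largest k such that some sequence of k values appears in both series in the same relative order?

12

Match 7 (sensor 1 #1, sensor 2 #2), then 7 (sensor 1 #2, sensor 2 #3), then 5 (sensor 1 #4, sensor 2 #5), then 4 (sensor 1 #5, sensor 2 #6), then 4 (sensor 1 #6, sensor 2 #7), then 5 (sensor 1 #7, sensor 2 #8), then 7 (sensor 1 #8, sensor 2 #9), then 6 (sensor 1 #9, sensor 2 #10), then 6 (sensor 1 #10, sensor 2 #11), then 7 (sensor 1 #11, sensor 2 #12), then 4 (sensor 1 #13, sensor 2 #13), then 5 (sensor 1 #14, sensor 2 #14) — 12 values in the same relative order in both. dp[14][15] = 12 confirms this is the maximum.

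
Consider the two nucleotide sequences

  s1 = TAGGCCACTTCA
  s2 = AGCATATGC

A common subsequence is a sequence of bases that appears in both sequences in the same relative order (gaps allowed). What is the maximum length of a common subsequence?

7

Let dp[i][j] be the LCS length of the first i bases of s1 and the first j bases of s2. dp[i][j] = dp[i-1][j-1]+1 when the i-th and j-th bases match, else max(dp[i-1][j], dp[i][j-1]).
    ·  A  G  C  A  T  A  T  G  C
 ·  0  0  0  0  0  0  0  0  0  0
 T  0  0  0  0  0  1  1  1  1  1
 A  0  1  1  1  1  1  2  2  2  2
 G  0  1  2  2  2  2  2  2  3  3
 G  0  1  2  2  2  2  2  2  3  3
 C  0  1  2  3  3  3  3  3  3  4
 C  0  1  2  3  3  3  3  3  3  4
 A  0  1  2  3  4  4  4  4  4  4
 C  0  1  2  3  4  4  4  4  4  5
 T  0  1  2  3  4  5  5  5  5  5
 T  0  1  2  3  4  5  5  6  6  6
 C  0  1  2  3  4  5  5  6  6  7
 A  0  1  2  3  4  5  6  6  6  7
dp[12][9] = 7. One LCS (by backtracking along matches): AGCATTC.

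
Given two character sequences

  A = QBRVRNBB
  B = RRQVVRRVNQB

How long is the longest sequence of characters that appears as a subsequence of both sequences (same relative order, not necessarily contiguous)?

Let dp[i][j] be the LCS length of the first i characters of A and the first j characters of B. dp[i][j] = dp[i-1][j-1]+1 when the i-th and j-th characters match, else max(dp[i-1][j], dp[i][j-1]).
    ·  R  R  Q  V  V  R  R  V  N  Q  B
 ·  0  0  0  0  0  0  0  0  0  0  0  0
 Q  0  0  0  1  1  1  1  1  1  1  1  1
 B  0  0  0  1  1  1  1  1  1  1  1  2
 R  0  1  1  1  1  1  2  2  2  2  2  2
 V  0  1  1  1  2  2  2  2  3  3  3  3
 R  0  1  2  2  2  2  3  3  3  3  3  3
 N  0  1  2  2  2  2  3  3  3  4  4  4
 B  0  1  2  2  2  2  3  3  3  4  4  5
 B  0  1  2  2  2  2  3  3  3  4  4  5
dp[8][11] = 5. One LCS (by backtracking along matches): QRVNB.

5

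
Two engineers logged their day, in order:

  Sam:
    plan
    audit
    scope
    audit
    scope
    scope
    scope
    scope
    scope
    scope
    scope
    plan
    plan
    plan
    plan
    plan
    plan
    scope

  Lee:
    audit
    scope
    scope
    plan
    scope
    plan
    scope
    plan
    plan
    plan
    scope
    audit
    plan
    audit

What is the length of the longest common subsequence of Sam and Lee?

One common subsequence of length 9: audit (Sam #2, Lee #1), scope (Sam #3, Lee #2), scope (Sam #5, Lee #3), scope (Sam #6, Lee #5), scope (Sam #11, Lee #7), plan (Sam #12, Lee #8), plan (Sam #13, Lee #9), plan (Sam #14, Lee #10), plan (Sam #15, Lee #13), and the DP table's final entry dp[18][14] is also 9, so no common subsequence is longer.

9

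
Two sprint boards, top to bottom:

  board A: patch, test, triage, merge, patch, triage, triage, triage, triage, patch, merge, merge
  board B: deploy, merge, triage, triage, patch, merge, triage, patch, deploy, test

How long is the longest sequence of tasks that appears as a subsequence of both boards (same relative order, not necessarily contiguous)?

Taking merge at board A[4]=board B[2], then triage at board A[6]=board B[3], then triage at board A[7]=board B[4], then triage at board A[9]=board B[7], then patch at board A[10]=board B[8] gives a common subsequence of length 5. dp[12][10] = 5 confirms this is the maximum.

5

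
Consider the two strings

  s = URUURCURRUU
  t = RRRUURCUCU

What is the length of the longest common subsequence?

Let dp[i][j] be the LCS length of the first i characters of s and the first j characters of t. dp[i][j] = dp[i-1][j-1]+1 when the i-th and j-th characters match, else max(dp[i-1][j], dp[i][j-1]).
    ·  R  R  R  U  U  R  C  U  C  U
 ·  0  0  0  0  0  0  0  0  0  0  0
 U  0  0  0  0  1  1  1  1  1  1  1
 R  0  1  1  1  1  1  2  2  2  2  2
 U  0  1  1  1  2  2  2  2  3  3  3
 U  0  1  1  1  2  3  3  3  3  3  4
 R  0  1  2  2  2  3  4  4  4  4  4
 C  0  1  2  2  2  3  4  5  5  5  5
 U  0  1  2  2  3  3  4  5  6  6  6
 R  0  1  2  3  3  3  4  5  6  6  6
 R  0  1  2  3  3  3  4  5  6  6  6
 U  0  1  2  3  4  4  4  5  6  6  7
 U  0  1  2  3  4  5  5  5  6  6  7
dp[11][10] = 7. One LCS (by backtracking along matches): RUURCUU.

7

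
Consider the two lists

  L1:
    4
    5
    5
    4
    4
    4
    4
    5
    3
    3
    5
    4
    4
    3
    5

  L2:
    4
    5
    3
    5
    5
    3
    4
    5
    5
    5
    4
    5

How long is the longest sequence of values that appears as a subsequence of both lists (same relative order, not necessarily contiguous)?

Taking 4 (L1 #1, L2 #1); then 5 (L1 #2, L2 #4); then 5 (L1 #3, L2 #5); then 4 (L1 #4, L2 #7); then 5 (L1 #8, L2 #9); then 5 (L1 #11, L2 #10); then 4 (L1 #13, L2 #11); then 5 (L1 #15, L2 #12) gives a common subsequence of length 8, and the DP table's final entry dp[15][12] is also 8, so no common subsequence is longer.

8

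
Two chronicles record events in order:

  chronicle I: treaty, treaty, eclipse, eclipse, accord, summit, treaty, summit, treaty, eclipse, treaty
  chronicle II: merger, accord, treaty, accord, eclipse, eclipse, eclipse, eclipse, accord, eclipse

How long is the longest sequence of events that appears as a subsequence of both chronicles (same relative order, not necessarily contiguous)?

5

One common subsequence of length 5: treaty at chronicle I[1]=chronicle II[3] → eclipse at chronicle I[3]=chronicle II[7] → eclipse at chronicle I[4]=chronicle II[8] → accord at chronicle I[5]=chronicle II[9] → eclipse at chronicle I[10]=chronicle II[10], and the DP table's final entry dp[11][10] is also 5, so no common subsequence is longer.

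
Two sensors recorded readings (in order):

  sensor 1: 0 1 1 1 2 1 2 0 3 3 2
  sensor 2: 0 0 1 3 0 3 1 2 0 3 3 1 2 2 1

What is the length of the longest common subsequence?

8

Pick 0 at sensor 1[1]=sensor 2[2], 1 at sensor 1[2]=sensor 2[3], 1 at sensor 1[6]=sensor 2[7], 2 at sensor 1[7]=sensor 2[8], 0 at sensor 1[8]=sensor 2[9], 3 at sensor 1[9]=sensor 2[10], 3 at sensor 1[10]=sensor 2[11], 2 at sensor 1[11]=sensor 2[14]; all 8 values appear in both, in order, and the DP table's final entry dp[11][15] is also 8, so no common subsequence is longer.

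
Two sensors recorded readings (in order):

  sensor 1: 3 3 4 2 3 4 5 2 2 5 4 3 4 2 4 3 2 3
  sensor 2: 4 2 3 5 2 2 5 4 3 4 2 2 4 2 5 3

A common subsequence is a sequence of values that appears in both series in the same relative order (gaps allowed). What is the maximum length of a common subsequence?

14

Pick 4 (sensor 1 #3, sensor 2 #1) → 2 (sensor 1 #4, sensor 2 #2) → 3 (sensor 1 #5, sensor 2 #3) → 5 (sensor 1 #7, sensor 2 #4) → 2 (sensor 1 #8, sensor 2 #5) → 2 (sensor 1 #9, sensor 2 #6) → 5 (sensor 1 #10, sensor 2 #7) → 4 (sensor 1 #11, sensor 2 #8) → 3 (sensor 1 #12, sensor 2 #9) → 4 (sensor 1 #13, sensor 2 #10) → 2 (sensor 1 #14, sensor 2 #12) → 4 (sensor 1 #15, sensor 2 #13) → 2 (sensor 1 #17, sensor 2 #14) → 3 (sensor 1 #18, sensor 2 #16); all 14 values appear in both, in order, and the DP table's final entry dp[18][16] is also 14, so no common subsequence is longer.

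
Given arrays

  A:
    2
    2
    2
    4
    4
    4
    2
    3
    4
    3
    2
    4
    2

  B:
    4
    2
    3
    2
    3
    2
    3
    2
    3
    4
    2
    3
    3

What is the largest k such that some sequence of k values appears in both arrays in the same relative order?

7

Taking 2 at A[1]=B[4]; then 2 at A[2]=B[6]; then 2 at A[3]=B[8]; then 4 at A[6]=B[10]; then 2 at A[7]=B[11]; then 3 at A[8]=B[12]; then 3 at A[10]=B[13] gives a common subsequence of length 7, and the DP table's final entry dp[13][13] is also 7, so no common subsequence is longer.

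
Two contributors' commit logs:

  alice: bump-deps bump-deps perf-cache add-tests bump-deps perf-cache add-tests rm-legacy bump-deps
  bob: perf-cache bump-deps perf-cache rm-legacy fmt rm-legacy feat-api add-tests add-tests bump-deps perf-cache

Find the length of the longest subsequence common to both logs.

5

Taking bump-deps at alice[2]=bob[2]; then perf-cache at alice[3]=bob[3]; then add-tests at alice[4]=bob[9]; then bump-deps at alice[5]=bob[10]; then perf-cache at alice[6]=bob[11] gives a common subsequence of length 5. dp[9][11] = 5 confirms this is the maximum.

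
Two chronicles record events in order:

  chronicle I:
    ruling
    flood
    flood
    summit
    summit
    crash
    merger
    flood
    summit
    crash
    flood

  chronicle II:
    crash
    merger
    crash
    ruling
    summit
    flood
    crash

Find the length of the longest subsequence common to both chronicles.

Taking ruling [1,4] → summit [5,5] → flood [8,6] → crash [10,7] gives a common subsequence of length 4, and the DP table's final entry dp[11][7] is also 4, so no common subsequence is longer.

4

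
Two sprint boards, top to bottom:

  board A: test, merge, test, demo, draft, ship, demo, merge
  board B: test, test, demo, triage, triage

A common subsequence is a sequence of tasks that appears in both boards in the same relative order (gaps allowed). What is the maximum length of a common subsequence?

Taking test [1,1], test [3,2], demo [4,3] gives a common subsequence of length 3. The LCS DP gives dp[8][5] = 3, so this is optimal.

3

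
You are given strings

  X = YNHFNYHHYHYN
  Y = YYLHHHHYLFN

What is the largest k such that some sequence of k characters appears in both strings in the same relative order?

7

Pick Y at X[1]=Y[2] → H at X[3]=Y[4] → H at X[7]=Y[5] → H at X[8]=Y[6] → H at X[10]=Y[7] → Y at X[11]=Y[8] → N at X[12]=Y[11]; all 7 characters appear in both, in order. dp[12][11] = 7 confirms this is the maximum.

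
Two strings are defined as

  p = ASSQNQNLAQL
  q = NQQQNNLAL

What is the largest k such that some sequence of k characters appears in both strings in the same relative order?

Match Q [4,4], N [5,5], N [7,6], L [8,7], A [9,8], L [11,9] — 6 characters in the same relative order in both. dp[11][9] = 6 confirms this is the maximum.

6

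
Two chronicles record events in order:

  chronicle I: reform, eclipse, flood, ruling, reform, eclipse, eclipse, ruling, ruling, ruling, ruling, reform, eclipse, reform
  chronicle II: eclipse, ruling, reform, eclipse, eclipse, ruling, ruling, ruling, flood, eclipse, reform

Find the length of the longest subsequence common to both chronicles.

Match eclipse [2,1] → ruling [4,2] → reform [5,3] → eclipse [6,4] → eclipse [7,5] → ruling [8,6] → ruling [9,7] → ruling [10,8] → eclipse [13,10] → reform [14,11] — 10 events in the same relative order in both. dp[14][11] = 10 confirms this is the maximum.

10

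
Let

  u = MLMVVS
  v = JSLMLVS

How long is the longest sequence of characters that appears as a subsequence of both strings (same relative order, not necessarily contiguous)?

Taking M [1,4], L [2,5], V [5,6], S [6,7] gives a common subsequence of length 4. dp[6][7] = 4 confirms this is the maximum.

4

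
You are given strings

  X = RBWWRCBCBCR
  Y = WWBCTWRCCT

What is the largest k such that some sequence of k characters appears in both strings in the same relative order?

Pick B at X[2]=Y[3] → W at X[4]=Y[6] → R at X[5]=Y[7] → C at X[6]=Y[8] → C at X[8]=Y[9]; all 5 characters appear in both, in order. The LCS DP gives dp[11][10] = 5, so this is optimal.

5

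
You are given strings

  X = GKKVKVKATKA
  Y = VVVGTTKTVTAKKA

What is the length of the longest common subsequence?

6

Pick G [1,4] → K [2,7] → V [4,9] → K [7,12] → K [10,13] → A [11,14]; all 6 characters appear in both, in order, and the DP table's final entry dp[11][14] is also 6, so no common subsequence is longer.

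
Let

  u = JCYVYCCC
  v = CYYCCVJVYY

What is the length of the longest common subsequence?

One common subsequence of length 5: C [2,1] → Y [3,2] → Y [5,3] → C [6,4] → C [7,5]. dp[8][10] = 5 confirms this is the maximum.

5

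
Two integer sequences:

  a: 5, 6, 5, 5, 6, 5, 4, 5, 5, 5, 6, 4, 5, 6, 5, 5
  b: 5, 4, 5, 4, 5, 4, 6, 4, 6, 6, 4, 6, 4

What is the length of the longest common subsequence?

Match 5 [1,1], then 5 [3,3], then 5 [4,5], then 6 [5,7], then 4 [7,8], then 6 [11,10], then 4 [12,11], then 6 [14,12] — 8 values in the same relative order in both. dp[16][13] = 8 confirms this is the maximum.

8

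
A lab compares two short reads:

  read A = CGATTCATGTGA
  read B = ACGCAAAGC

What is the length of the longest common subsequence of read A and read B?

5

Match C at read A[1]=read B[2], G at read A[2]=read B[3], A at read A[3]=read B[6], A at read A[7]=read B[7], G at read A[9]=read B[8] — 5 bases in the same relative order in both. Since dp[12][9] = 5, nothing longer is possible.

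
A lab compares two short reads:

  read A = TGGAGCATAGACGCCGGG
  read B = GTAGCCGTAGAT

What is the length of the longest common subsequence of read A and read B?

8

One common subsequence of length 8: T at read A[1]=read B[2] → A at read A[4]=read B[3] → G at read A[5]=read B[4] → C at read A[6]=read B[6] → T at read A[8]=read B[8] → A at read A[9]=read B[9] → G at read A[10]=read B[10] → A at read A[11]=read B[11]. dp[18][12] = 8 confirms this is the maximum.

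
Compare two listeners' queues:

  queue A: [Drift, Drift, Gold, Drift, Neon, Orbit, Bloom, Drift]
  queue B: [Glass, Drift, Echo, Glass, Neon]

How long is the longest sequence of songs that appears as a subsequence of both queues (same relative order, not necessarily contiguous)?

Taking Drift at queue A[1]=queue B[2] → Neon at queue A[5]=queue B[5] gives a common subsequence of length 2. The LCS DP gives dp[8][5] = 2, so this is optimal.

2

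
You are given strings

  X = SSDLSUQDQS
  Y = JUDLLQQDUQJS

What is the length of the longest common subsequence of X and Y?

Let dp[i][j] be the LCS length of the first i characters of X and the first j characters of Y. dp[i][j] = dp[i-1][j-1]+1 when the i-th and j-th characters match, else max(dp[i-1][j], dp[i][j-1]).
    ·  J  U  D  L  L  Q  Q  D  U  Q  J  S
 ·  0  0  0  0  0  0  0  0  0  0  0  0  0
 S  0  0  0  0  0  0  0  0  0  0  0  0  1
 S  0  0  0  0  0  0  0  0  0  0  0  0  1
 D  0  0  0  1  1  1  1  1  1  1  1  1  1
 L  0  0  0  1  2  2  2  2  2  2  2  2  2
 S  0  0  0  1  2  2  2  2  2  2  2  2  3
 U  0  0  1  1  2  2  2  2  2  3  3  3  3
 Q  0  0  1  1  2  2  3  3  3  3  4  4  4
 D  0  0  1  2  2  2  3  3  4  4  4  4  4
 Q  0  0  1  2  2  2  3  4  4  4  5  5  5
 S  0  0  1  2  2  2  3  4  4  4  5  5  6
dp[10][12] = 6. One LCS (by backtracking along matches): DLQDQS.

6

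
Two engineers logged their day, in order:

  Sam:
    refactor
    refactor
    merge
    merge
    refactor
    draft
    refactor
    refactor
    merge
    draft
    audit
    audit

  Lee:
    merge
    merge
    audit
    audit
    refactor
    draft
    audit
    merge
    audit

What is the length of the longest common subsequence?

One common subsequence of length 6: merge at Sam[3]=Lee[1] → merge at Sam[4]=Lee[2] → refactor at Sam[5]=Lee[5] → draft at Sam[6]=Lee[6] → merge at Sam[9]=Lee[8] → audit at Sam[12]=Lee[9], and the DP table's final entry dp[12][9] is also 6, so no common subsequence is longer.

6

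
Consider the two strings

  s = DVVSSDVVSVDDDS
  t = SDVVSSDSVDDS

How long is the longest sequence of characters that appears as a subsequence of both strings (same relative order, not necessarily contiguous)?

11

Taking D [1,2], V [2,3], V [3,4], S [4,5], S [5,6], D [6,7], S [9,8], V [10,9], D [12,10], D [13,11], S [14,12] gives a common subsequence of length 11. dp[14][12] = 11 confirms this is the maximum.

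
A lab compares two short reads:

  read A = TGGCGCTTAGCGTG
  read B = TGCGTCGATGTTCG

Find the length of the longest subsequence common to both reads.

Pick T at read A[1]=read B[1], then G at read A[2]=read B[2], then G at read A[3]=read B[4], then C at read A[4]=read B[6], then G at read A[5]=read B[10], then T at read A[7]=read B[11], then T at read A[8]=read B[12], then C at read A[11]=read B[13], then G at read A[14]=read B[14]; all 9 bases appear in both, in order, and the DP table's final entry dp[14][14] is also 9, so no common subsequence is longer.

9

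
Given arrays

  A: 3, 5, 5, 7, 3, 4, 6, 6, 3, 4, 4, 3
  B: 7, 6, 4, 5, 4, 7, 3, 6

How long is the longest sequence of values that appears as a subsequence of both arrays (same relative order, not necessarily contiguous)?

5

Let dp[i][j] be the LCS length of the first i values of A and the first j values of B. dp[i][j] = dp[i-1][j-1]+1 when the i-th and j-th values match, else max(dp[i-1][j], dp[i][j-1]).
    ·  7  6  4  5  4  7  3  6
 ·  0  0  0  0  0  0  0  0  0
 3  0  0  0  0  0  0  0  1  1
 5  0  0  0  0  1  1  1  1  1
 5  0  0  0  0  1  1  1  1  1
 7  0  1  1  1  1  1  2  2  2
 3  0  1  1  1  1  1  2  3  3
 4  0  1  1  2  2  2  2  3  3
 6  0  1  2  2  2  2  2  3  4
 6  0  1  2  2  2  2  2  3  4
 3  0  1  2  2  2  2  2  3  4
 4  0  1  2  3  3  3  3  3  4
 4  0  1  2  3  3  4  4  4  4
 3  0  1  2  3  3  4  4  5  5
dp[12][8] = 5. One LCS (by backtracking along matches): 7, 6, 4, 4, 3.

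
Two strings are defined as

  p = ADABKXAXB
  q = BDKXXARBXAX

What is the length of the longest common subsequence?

Match D (p #2, q #2), A (p #3, q #6), B (p #4, q #8), X (p #6, q #9), A (p #7, q #10), X (p #8, q #11) — 6 characters in the same relative order in both. The LCS DP gives dp[9][11] = 6, so this is optimal.

6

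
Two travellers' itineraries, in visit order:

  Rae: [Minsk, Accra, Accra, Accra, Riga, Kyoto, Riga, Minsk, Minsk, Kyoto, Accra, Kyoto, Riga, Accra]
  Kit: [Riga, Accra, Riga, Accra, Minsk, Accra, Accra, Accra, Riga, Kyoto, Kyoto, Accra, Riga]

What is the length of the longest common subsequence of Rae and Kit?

Taking Minsk [1,5], then Accra [2,6], then Accra [3,7], then Accra [4,8], then Riga [5,9], then Kyoto [6,10], then Kyoto [10,11], then Accra [11,12], then Riga [13,13] gives a common subsequence of length 9. The LCS DP gives dp[14][13] = 9, so this is optimal.

9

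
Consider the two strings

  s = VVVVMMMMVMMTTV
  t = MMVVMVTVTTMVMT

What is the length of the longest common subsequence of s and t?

8

One common subsequence of length 8: V (s #1, t #3); then V (s #2, t #4); then V (s #3, t #6); then V (s #4, t #8); then M (s #8, t #11); then V (s #9, t #12); then M (s #11, t #13); then T (s #13, t #14). The LCS DP gives dp[14][14] = 8, so this is optimal.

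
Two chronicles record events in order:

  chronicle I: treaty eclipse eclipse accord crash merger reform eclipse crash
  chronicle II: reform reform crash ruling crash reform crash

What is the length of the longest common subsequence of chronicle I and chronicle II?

3

Match crash (chronicle I #5, chronicle II #5) → reform (chronicle I #7, chronicle II #6) → crash (chronicle I #9, chronicle II #7) — 3 events in the same relative order in both, and the DP table's final entry dp[9][7] is also 3, so no common subsequence is longer.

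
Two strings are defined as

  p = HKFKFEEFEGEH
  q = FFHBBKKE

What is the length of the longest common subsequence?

4

Taking H [1,3], then K [2,6], then K [4,7], then E [11,8] gives a common subsequence of length 4. Since dp[12][8] = 4, nothing longer is possible.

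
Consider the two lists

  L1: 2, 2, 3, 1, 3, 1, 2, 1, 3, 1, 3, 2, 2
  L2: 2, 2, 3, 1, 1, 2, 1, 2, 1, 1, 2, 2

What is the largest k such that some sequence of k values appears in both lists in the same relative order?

10

One common subsequence of length 10: 2 at L1[1]=L2[1], then 2 at L1[2]=L2[2], then 3 at L1[3]=L2[3], then 1 at L1[4]=L2[5], then 1 at L1[6]=L2[7], then 2 at L1[7]=L2[8], then 1 at L1[8]=L2[9], then 1 at L1[10]=L2[10], then 2 at L1[12]=L2[11], then 2 at L1[13]=L2[12]. Since dp[13][12] = 10, nothing longer is possible.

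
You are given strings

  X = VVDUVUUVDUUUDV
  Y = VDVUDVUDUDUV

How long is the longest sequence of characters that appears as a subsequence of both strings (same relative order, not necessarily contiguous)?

One common subsequence of length 9: V [1,1], then V [2,3], then D [3,5], then V [5,6], then U [6,7], then U [7,9], then D [9,10], then U [12,11], then V [14,12]. Since dp[14][12] = 9, nothing longer is possible.

9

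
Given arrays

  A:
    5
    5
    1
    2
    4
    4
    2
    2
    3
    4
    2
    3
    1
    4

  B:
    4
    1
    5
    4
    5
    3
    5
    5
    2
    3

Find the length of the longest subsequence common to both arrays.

Match 5 (A #1, B #3), 5 (A #2, B #5), 3 (A #9, B #6), 2 (A #11, B #9), 3 (A #12, B #10) — 5 values in the same relative order in both, and the DP table's final entry dp[14][10] is also 5, so no common subsequence is longer.

5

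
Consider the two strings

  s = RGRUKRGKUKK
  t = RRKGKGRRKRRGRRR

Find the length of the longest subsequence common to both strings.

Match R at s[1]=t[2], then G at s[2]=t[6], then R at s[3]=t[8], then K at s[5]=t[9], then R at s[6]=t[11], then G at s[7]=t[12] — 6 characters in the same relative order in both. Since dp[11][15] = 6, nothing longer is possible.

6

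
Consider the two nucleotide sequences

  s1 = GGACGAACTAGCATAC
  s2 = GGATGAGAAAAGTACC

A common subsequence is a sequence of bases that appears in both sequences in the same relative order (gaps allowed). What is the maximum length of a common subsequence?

Pick G [1,2], then G [2,5], then A [3,6], then G [5,7], then A [6,9], then A [7,10], then A [10,11], then G [11,12], then T [14,13], then A [15,14], then C [16,16]; all 11 bases appear in both, in order. dp[16][16] = 11 confirms this is the maximum.

11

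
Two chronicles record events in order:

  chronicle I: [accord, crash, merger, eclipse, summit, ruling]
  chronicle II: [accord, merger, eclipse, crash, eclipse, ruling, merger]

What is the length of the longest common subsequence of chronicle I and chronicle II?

One common subsequence of length 4: accord at chronicle I[1]=chronicle II[1], then crash at chronicle I[2]=chronicle II[4], then eclipse at chronicle I[4]=chronicle II[5], then ruling at chronicle I[6]=chronicle II[6], and the DP table's final entry dp[6][7] is also 4, so no common subsequence is longer.

4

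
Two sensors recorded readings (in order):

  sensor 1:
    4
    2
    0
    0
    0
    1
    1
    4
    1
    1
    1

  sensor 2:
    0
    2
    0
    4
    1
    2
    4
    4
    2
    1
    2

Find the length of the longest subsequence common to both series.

Let dp[i][j] be the LCS length of the first i values of sensor 1 and the first j values of sensor 2. dp[i][j] = dp[i-1][j-1]+1 when the i-th and j-th values match, else max(dp[i-1][j], dp[i][j-1]).
    ·  0  2  0  4  1  2  4  4  2  1  2
 ·  0  0  0  0  0  0  0  0  0  0  0  0
 4  0  0  0  0  1  1  1  1  1  1  1  1
 2  0  0  1  1  1  1  2  2  2  2  2  2
 0  0  1  1  2  2  2  2  2  2  2  2  2
 0  0  1  1  2  2  2  2  2  2  2  2  2
 0  0  1  1  2  2  2  2  2  2  2  2  2
 1  0  1  1  2  2  3  3  3  3  3  3  3
 1  0  1  1  2  2  3  3  3  3  3  4  4
 4  0  1  1  2  3  3  3  4  4  4  4  4
 1  0  1  1  2  3  4  4  4  4  4  5  5
 1  0  1  1  2  3  4  4  4  4  4  5  5
 1  0  1  1  2  3  4  4  4  4  4  5  5
dp[11][11] = 5. One LCS (by backtracking along matches): 2, 0, 1, 4, 1.

5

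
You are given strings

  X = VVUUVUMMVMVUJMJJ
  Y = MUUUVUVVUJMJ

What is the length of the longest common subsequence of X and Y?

10

Taking U (X #3, Y #3) → U (X #4, Y #4) → V (X #5, Y #5) → U (X #6, Y #6) → V (X #9, Y #7) → V (X #11, Y #8) → U (X #12, Y #9) → J (X #13, Y #10) → M (X #14, Y #11) → J (X #16, Y #12) gives a common subsequence of length 10. dp[16][12] = 10 confirms this is the maximum.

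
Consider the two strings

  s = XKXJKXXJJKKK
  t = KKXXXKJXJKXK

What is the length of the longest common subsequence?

Pick K (s #2, t #2); then X (s #3, t #3); then X (s #6, t #4); then X (s #7, t #5); then J (s #8, t #7); then J (s #9, t #9); then K (s #10, t #10); then K (s #12, t #12); all 8 characters appear in both, in order. Since dp[12][12] = 8, nothing longer is possible.

8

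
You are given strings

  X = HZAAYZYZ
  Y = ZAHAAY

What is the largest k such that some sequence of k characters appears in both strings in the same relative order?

4

Taking H at X[1]=Y[3], A at X[3]=Y[4], A at X[4]=Y[5], Y at X[7]=Y[6] gives a common subsequence of length 4. The LCS DP gives dp[8][6] = 4, so this is optimal.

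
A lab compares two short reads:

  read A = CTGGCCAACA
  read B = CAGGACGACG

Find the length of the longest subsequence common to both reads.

Let dp[i][j] be the LCS length of the first i bases of read A and the first j bases of read B. dp[i][j] = dp[i-1][j-1]+1 when the i-th and j-th bases match, else max(dp[i-1][j], dp[i][j-1]).
    ·  C  A  G  G  A  C  G  A  C  G
 ·  0  0  0  0  0  0  0  0  0  0  0
 C  0  1  1  1  1  1  1  1  1  1  1
 T  0  1  1  1  1  1  1  1  1  1  1
 G  0  1  1  2  2  2  2  2  2  2  2
 G  0  1  1  2  3  3  3  3  3  3  3
 C  0  1  1  2  3  3  4  4  4  4  4
 C  0  1  1  2  3  3  4  4  4  5  5
 A  0  1  2  2  3  4  4  4  5  5  5
 A  0  1  2  2  3  4  4  4  5  5  5
 C  0  1  2  2  3  4  5  5  5  6  6
 A  0  1  2  2  3  4  5  5  6  6  6
dp[10][10] = 6. One LCS (by backtracking along matches): CGGCAC.

6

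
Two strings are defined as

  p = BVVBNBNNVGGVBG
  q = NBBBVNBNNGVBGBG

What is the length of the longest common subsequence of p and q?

Taking B (p #1, q #4); then V (p #3, q #5); then N (p #5, q #6); then B (p #6, q #7); then N (p #7, q #8); then N (p #8, q #9); then V (p #9, q #11); then G (p #11, q #13); then B (p #13, q #14); then G (p #14, q #15) gives a common subsequence of length 10. Since dp[14][15] = 10, nothing longer is possible.

10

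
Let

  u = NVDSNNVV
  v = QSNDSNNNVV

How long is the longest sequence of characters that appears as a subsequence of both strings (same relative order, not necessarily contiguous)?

Let dp[i][j] be the LCS length of the first i characters of u and the first j characters of v. dp[i][j] = dp[i-1][j-1]+1 when the i-th and j-th characters match, else max(dp[i-1][j], dp[i][j-1]).
    ·  Q  S  N  D  S  N  N  N  V  V
 ·  0  0  0  0  0  0  0  0  0  0  0
 N  0  0  0  1  1  1  1  1  1  1  1
 V  0  0  0  1  1  1  1  1  1  2  2
 D  0  0  0  1  2  2  2  2  2  2  2
 S  0  0  1  1  2  3  3  3  3  3  3
 N  0  0  1  2  2  3  4  4  4  4  4
 N  0  0  1  2  2  3  4  5  5  5  5
 V  0  0  1  2  2  3  4  5  5  6  6
 V  0  0  1  2  2  3  4  5  5  6  7
dp[8][10] = 7. One LCS (by backtracking along matches): NDSNNVV.

7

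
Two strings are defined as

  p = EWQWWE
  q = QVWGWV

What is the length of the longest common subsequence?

Taking Q (p #3, q #1), W (p #4, q #3), W (p #5, q #5) gives a common subsequence of length 3. Since dp[6][6] = 3, nothing longer is possible.

3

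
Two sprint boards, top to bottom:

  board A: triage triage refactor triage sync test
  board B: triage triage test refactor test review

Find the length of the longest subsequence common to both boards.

Taking triage [1,1]; then triage [2,2]; then refactor [3,4]; then test [6,5] gives a common subsequence of length 4. Since dp[6][6] = 4, nothing longer is possible.

4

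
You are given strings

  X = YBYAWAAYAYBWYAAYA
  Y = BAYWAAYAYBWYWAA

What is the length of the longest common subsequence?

13

Pick B at X[2]=Y[1], Y at X[3]=Y[3], W at X[5]=Y[4], A at X[6]=Y[5], A at X[7]=Y[6], Y at X[8]=Y[7], A at X[9]=Y[8], Y at X[10]=Y[9], B at X[11]=Y[10], W at X[12]=Y[11], Y at X[13]=Y[12], A at X[15]=Y[14], A at X[17]=Y[15]; all 13 characters appear in both, in order. The LCS DP gives dp[17][15] = 13, so this is optimal.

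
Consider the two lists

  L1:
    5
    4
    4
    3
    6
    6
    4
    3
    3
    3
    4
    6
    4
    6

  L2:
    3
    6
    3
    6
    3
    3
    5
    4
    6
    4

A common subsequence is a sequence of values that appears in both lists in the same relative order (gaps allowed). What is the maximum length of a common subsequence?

Pick 3 at L1[4]=L2[1] → 6 at L1[5]=L2[2] → 6 at L1[6]=L2[4] → 3 at L1[8]=L2[5] → 3 at L1[9]=L2[6] → 4 at L1[11]=L2[8] → 6 at L1[12]=L2[9] → 4 at L1[13]=L2[10]; all 8 values appear in both, in order. Since dp[14][10] = 8, nothing longer is possible.

8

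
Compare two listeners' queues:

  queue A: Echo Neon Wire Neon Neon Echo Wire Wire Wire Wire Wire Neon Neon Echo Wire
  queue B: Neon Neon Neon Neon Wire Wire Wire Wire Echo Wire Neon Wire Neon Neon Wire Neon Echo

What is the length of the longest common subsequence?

Pick Neon at queue A[2]=queue B[2]; then Neon at queue A[4]=queue B[3]; then Neon at queue A[5]=queue B[4]; then Wire at queue A[7]=queue B[6]; then Wire at queue A[8]=queue B[7]; then Wire at queue A[9]=queue B[8]; then Wire at queue A[10]=queue B[10]; then Wire at queue A[11]=queue B[12]; then Neon at queue A[12]=queue B[14]; then Neon at queue A[13]=queue B[16]; then Echo at queue A[14]=queue B[17]; all 11 songs appear in both, in order. The LCS DP gives dp[15][17] = 11, so this is optimal.

11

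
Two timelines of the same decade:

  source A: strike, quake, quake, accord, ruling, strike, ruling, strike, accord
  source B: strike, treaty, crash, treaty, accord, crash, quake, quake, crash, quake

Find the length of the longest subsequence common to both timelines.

Pick strike at source A[1]=source B[1] → quake at source A[2]=source B[8] → quake at source A[3]=source B[10]; all 3 events appear in both, in order. Since dp[9][10] = 3, nothing longer is possible.

3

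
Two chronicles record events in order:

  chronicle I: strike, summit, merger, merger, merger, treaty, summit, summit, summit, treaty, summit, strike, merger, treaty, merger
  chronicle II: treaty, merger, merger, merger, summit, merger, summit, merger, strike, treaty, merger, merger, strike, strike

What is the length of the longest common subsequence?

Match merger (chronicle I #3, chronicle II #2), merger (chronicle I #4, chronicle II #3), merger (chronicle I #5, chronicle II #4), summit (chronicle I #7, chronicle II #5), summit (chronicle I #8, chronicle II #7), treaty (chronicle I #10, chronicle II #10), merger (chronicle I #13, chronicle II #11), merger (chronicle I #15, chronicle II #12) — 8 events in the same relative order in both. Since dp[15][14] = 8, nothing longer is possible.

8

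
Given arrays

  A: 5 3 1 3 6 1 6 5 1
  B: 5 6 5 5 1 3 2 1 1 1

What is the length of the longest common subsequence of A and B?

Taking 5 at A[1]=B[4] → 3 at A[2]=B[6] → 1 at A[3]=B[8] → 1 at A[6]=B[9] → 1 at A[9]=B[10] gives a common subsequence of length 5. Since dp[9][10] = 5, nothing longer is possible.

5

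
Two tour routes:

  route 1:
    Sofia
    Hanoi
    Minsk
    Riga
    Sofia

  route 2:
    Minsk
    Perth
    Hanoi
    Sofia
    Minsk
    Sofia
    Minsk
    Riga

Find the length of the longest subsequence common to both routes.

Taking Sofia at route 1[1]=route 2[6]; then Minsk at route 1[3]=route 2[7]; then Riga at route 1[4]=route 2[8] gives a common subsequence of length 3. Since dp[5][8] = 3, nothing longer is possible.

3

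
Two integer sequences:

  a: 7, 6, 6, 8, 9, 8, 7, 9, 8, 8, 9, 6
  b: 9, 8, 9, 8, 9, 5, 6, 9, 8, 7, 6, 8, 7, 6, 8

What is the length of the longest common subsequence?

7

Taking 8 at a[4]=b[2], then 9 at a[5]=b[3], then 8 at a[6]=b[4], then 9 at a[8]=b[8], then 8 at a[9]=b[9], then 8 at a[10]=b[12], then 6 at a[12]=b[14] gives a common subsequence of length 7, and the DP table's final entry dp[12][15] is also 7, so no common subsequence is longer.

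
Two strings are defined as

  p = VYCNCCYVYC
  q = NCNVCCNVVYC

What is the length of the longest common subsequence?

7

Pick C [3,2], then N [4,3], then C [5,5], then C [6,6], then V [8,9], then Y [9,10], then C [10,11]; all 7 characters appear in both, in order. Since dp[10][11] = 7, nothing longer is possible.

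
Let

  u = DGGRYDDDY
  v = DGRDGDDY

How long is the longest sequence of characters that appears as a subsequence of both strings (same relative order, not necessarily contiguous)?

7

Let dp[i][j] be the LCS length of the first i characters of u and the first j characters of v. dp[i][j] = dp[i-1][j-1]+1 when the i-th and j-th characters match, else max(dp[i-1][j], dp[i][j-1]).
    ·  D  G  R  D  G  D  D  Y
 ·  0  0  0  0  0  0  0  0  0
 D  0  1  1  1  1  1  1  1  1
 G  0  1  2  2  2  2  2  2  2
 G  0  1  2  2  2  3  3  3  3
 R  0  1  2  3  3  3  3  3  3
 Y  0  1  2  3  3  3  3  3  4
 D  0  1  2  3  4  4  4  4  4
 D  0  1  2  3  4  4  5  5  5
 D  0  1  2  3  4  4  5  6  6
 Y  0  1  2  3  4  4  5  6  7
dp[9][8] = 7. One LCS (by backtracking along matches): DGRDDDY.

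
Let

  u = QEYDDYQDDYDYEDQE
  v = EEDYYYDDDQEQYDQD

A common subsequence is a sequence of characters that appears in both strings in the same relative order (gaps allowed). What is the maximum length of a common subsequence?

9

Pick E at u[2]=v[2], then Y at u[3]=v[5], then Y at u[6]=v[6], then D at u[8]=v[7], then D at u[9]=v[8], then D at u[11]=v[9], then Y at u[12]=v[13], then D at u[14]=v[14], then Q at u[15]=v[15]; all 9 characters appear in both, in order. Since dp[16][16] = 9, nothing longer is possible.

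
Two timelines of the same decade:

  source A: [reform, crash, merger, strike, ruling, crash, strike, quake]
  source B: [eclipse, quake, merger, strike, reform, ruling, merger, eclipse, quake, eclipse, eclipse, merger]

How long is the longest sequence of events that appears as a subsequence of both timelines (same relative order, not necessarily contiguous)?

Match merger [3,3], strike [4,4], ruling [5,6], quake [8,9] — 4 events in the same relative order in both, and the DP table's final entry dp[8][12] is also 4, so no common subsequence is longer.

4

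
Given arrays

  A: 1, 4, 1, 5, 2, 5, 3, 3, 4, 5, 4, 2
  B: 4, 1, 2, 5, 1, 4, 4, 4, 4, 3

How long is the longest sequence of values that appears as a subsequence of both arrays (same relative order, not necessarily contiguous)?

Pick 4 at A[2]=B[1]; then 1 at A[3]=B[2]; then 2 at A[5]=B[3]; then 5 at A[6]=B[4]; then 4 at A[9]=B[8]; then 4 at A[11]=B[9]; all 6 values appear in both, in order. Since dp[12][10] = 6, nothing longer is possible.

6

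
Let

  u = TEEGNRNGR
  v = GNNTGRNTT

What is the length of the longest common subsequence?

Let dp[i][j] be the LCS length of the first i characters of u and the first j characters of v. dp[i][j] = dp[i-1][j-1]+1 when the i-th and j-th characters match, else max(dp[i-1][j], dp[i][j-1]).
    ·  G  N  N  T  G  R  N  T  T
 ·  0  0  0  0  0  0  0  0  0  0
 T  0  0  0  0  1  1  1  1  1  1
 E  0  0  0  0  1  1  1  1  1  1
 E  0  0  0  0  1  1  1  1  1  1
 G  0  1  1  1  1  2  2  2  2  2
 N  0  1  2  2  2  2  2  3  3  3
 R  0  1  2  2  2  2  3  3  3  3
 N  0  1  2  3  3  3  3  4  4  4
 G  0  1  2  3  3  4  4  4  4  4
 R  0  1  2  3  3  4  5  5  5  5
dp[9][9] = 5. One LCS (by backtracking along matches): GNNGR.

5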